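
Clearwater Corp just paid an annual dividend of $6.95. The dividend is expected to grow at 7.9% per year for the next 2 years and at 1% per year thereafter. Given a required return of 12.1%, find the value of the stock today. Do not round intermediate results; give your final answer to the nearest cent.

D_1 = 7.49905
D_2 = 8.09147
Terminal value at year 2: TV = D_2×(1+g_2)/(r−g_2) = 8.17239/0.111 = 73.62513
P_0 = D_1/(1+r)^1 + D_2/(1+r)^2 + TV/(1+r)^2
    = 6.68961 + 6.43897 + 58.58884 = 71.71741

$71.72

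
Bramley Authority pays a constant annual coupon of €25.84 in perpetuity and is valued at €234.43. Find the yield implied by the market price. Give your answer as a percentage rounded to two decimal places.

11.02%

P = C/r ⇒ r = C/P = €25.84/€234.43 = 0.110225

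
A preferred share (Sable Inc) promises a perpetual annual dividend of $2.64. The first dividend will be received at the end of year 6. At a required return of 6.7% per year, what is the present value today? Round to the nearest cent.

$28.49

Value at end of year 5: C / r = $2.64 / 0.067 = $39.4030
Discount to today: PV = $39.4030 / (1 + 0.067)^5 = $39.4030 / 1.383000 = $28.49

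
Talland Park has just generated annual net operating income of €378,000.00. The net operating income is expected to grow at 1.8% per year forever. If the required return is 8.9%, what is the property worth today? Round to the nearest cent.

D₁ = D₀ × (1 + g) = €378,000.00 × 1.018 = €384,804.0000
Growing perpetuity: P = D₁ / (r − g) = €384,804.0000 / (0.089 − 0.018) = €5,419,774.65

€5419774.65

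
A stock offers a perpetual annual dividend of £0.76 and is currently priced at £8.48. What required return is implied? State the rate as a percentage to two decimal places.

8.96%

P = C/r ⇒ r = C/P = £0.76/£8.48 = 0.089623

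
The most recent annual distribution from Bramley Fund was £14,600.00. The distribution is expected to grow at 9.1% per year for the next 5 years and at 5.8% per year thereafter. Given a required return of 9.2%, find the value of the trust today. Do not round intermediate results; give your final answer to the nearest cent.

D_1 = 15928.60000
D_2 = 17378.10260
D_3 = 18959.50994
D_4 = 20684.82534
D_5 = 22567.14445
Terminal value at year 5: TV = D_5×(1+g_2)/(r−g_2) = 23876.03882/0.034 = 702236.43602
P_0 = D_1/(1+r)^1 + D_2/(1+r)^2 + D_3/(1+r)^3 + D_4/(1+r)^4 + D_5/(1+r)^5 + TV/(1+r)^5
    = 14586.63004 + 14573.27232 + 14559.92683 + 14546.59356 + 14533.27251 + 452241.24447 = 525040.93972

£525040.94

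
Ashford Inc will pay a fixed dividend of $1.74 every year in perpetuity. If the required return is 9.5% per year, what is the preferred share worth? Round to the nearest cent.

$18.32

Level perpetuity: PV = C / r = $1.74 / 0.095 = $18.32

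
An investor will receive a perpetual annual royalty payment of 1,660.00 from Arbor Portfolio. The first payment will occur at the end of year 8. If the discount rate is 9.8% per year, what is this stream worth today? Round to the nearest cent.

8803.71

Value at end of year 7: C / r = 1,660.00 / 0.098 = 16,938.7755
Discount to today: PV = 16,938.7755 / (1 + 0.098)^7 = 16,938.7755 / 1.924050 = 8,803.71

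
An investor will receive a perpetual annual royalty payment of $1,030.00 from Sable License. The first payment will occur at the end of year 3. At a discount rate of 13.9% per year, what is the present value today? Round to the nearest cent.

$5711.83

Value at end of year 2: C / r = $1,030.00 / 0.139 = $7,410.0719
Discount to today: PV = $7,410.0719 / (1 + 0.139)^2 = $7,410.0719 / 1.297321 = $5,711.83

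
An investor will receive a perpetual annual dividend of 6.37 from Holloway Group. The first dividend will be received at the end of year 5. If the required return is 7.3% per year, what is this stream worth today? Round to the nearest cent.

Value at end of year 4: C / r = 6.37 / 0.073 = 87.2603
Discount to today: PV = 87.2603 / (1 + 0.073)^4 = 87.2603 / 1.325558 = 65.83

65.83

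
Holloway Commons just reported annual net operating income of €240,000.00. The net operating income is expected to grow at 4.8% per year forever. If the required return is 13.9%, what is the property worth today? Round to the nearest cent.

€2763956.04

D₁ = D₀ × (1 + g) = €240,000.00 × 1.048 = €251,520.0000
Growing perpetuity: P = D₁ / (r − g) = €251,520.0000 / (0.139 − 0.048) = €2,763,956.04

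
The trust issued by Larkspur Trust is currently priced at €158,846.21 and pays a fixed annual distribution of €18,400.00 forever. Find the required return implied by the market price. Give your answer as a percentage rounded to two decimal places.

11.58%

P = C/r ⇒ r = C/P = €18,400.00/€158,846.21 = 0.115835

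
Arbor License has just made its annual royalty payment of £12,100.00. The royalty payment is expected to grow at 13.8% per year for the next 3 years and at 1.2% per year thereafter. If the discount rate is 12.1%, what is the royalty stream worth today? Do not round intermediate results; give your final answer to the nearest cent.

£154942.32

D_1 = 13769.80000
D_2 = 15670.03240
D_3 = 17832.49687
Terminal value at year 3: TV = D_3×(1+g_2)/(r−g_2) = 18046.48683/0.109 = 165564.09939
P_0 = D_1/(1+r)^1 + D_2/(1+r)^2 + D_3/(1+r)^3 + TV/(1+r)^3
    = 12283.49688 + 12469.77649 + 12658.88104 + 117530.16159 = 154942.31600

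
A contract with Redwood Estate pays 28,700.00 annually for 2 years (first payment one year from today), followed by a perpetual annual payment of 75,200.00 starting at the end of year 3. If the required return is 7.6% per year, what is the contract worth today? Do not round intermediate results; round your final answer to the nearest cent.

906094.86

PV of 2-year annuity: 28,700.00 × [1 − (1+0.076)^−2] / 0.076 = 51461.76808
Perpetuity value at year 2: 75,200.00 / 0.076 = 989473.68421
PV of perpetuity: 989473.68421 / (1+0.076)^2 = 854633.09328
Total PV = 51461.76808 + 854633.09328 = 906094.86136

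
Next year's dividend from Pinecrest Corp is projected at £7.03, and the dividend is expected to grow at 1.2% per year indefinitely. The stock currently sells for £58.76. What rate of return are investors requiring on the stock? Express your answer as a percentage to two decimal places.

13.16%

P = D₁/(r − g) ⇒ r = D₁/P + g = £7.0300/£58.76 + 0.012 = 0.119639 + 0.012 = 0.131639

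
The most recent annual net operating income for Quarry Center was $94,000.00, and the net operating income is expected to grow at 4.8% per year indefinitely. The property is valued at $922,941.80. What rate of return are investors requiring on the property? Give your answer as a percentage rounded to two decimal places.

D₁ = $94,000.00 × 1.048 = $98,512.0000
P = D₁/(r − g) ⇒ r = D₁/P + g = $98,512.0000/$922,941.80 + 0.048 = 0.106737 + 0.048 = 0.154737

15.47%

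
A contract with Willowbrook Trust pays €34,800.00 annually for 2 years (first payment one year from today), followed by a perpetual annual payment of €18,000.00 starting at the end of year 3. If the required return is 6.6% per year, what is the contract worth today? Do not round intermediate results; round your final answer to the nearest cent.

PV of 2-year annuity: €34,800.00 × [1 − (1+0.066)^−2] / 0.066 = 63269.60917
Perpetuity value at year 2: €18,000.00 / 0.066 = 272727.27273
PV of perpetuity: 272727.27273 / (1+0.066)^2 = 240001.61281
Total PV = 63269.60917 + 240001.61281 = 303271.22198

€303271.22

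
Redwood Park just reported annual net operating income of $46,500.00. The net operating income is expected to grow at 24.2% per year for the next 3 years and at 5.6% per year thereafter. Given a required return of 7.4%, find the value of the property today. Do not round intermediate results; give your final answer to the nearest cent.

D_1 = 57753.00000
D_2 = 71729.22600
D_3 = 89087.69869
Terminal value at year 3: TV = D_3×(1+g_2)/(r−g_2) = 94076.60982/0.018 = 5226478.32326
P_0 = D_1/(1+r)^1 + D_2/(1+r)^2 + D_3/(1+r)^3 + TV/(1+r)^3
    = 53773.74302 + 62185.27824 + 71912.58433 + 4218871.61404 = 4406743.21962

$4406743.22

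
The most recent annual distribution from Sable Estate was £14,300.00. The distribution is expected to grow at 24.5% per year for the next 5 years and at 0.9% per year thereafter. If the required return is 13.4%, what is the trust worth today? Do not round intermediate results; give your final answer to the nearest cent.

£279564.46

D_1 = 17803.50000
D_2 = 22165.35750
D_3 = 27595.87009
D_4 = 34356.85826
D_5 = 42774.28853
Terminal value at year 5: TV = D_5×(1+g_2)/(r−g_2) = 43159.25713/0.125 = 345274.05703
P_0 = D_1/(1+r)^1 + D_2/(1+r)^2 + D_3/(1+r)^3 + D_4/(1+r)^4 + D_5/(1+r)^5 + TV/(1+r)^5
    = 15699.73545 + 17236.48204 + 18923.65092 + 20775.96596 + 22809.59225 + 184119.02866 = 279564.45528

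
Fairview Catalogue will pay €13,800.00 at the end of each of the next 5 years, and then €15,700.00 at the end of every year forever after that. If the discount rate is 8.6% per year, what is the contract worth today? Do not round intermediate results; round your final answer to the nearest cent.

€175090.46

PV of 5-year annuity: €13,800.00 × [1 − (1+0.086)^−5] / 0.086 = 54238.94978
Perpetuity value at year 5: €15,700.00 / 0.086 = 182558.13953
PV of perpetuity: 182558.13953 / (1+0.086)^5 = 120851.50826
Total PV = 54238.94978 + 120851.50826 = 175090.45804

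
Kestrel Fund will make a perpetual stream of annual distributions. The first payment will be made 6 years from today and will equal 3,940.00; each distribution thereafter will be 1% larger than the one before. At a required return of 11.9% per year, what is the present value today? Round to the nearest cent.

20602.47

Value at end of year 5: C₁ / (r − g) = 3,940.00 / (0.119 − 0.01) = 36,146.7890
Discount to today: PV = 36,146.7890 / (1 + 0.119)^5 = 36,146.7890 / 1.754488 = 20,602.47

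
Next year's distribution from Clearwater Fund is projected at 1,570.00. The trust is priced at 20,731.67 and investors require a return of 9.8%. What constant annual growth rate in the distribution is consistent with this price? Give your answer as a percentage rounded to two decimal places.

2.23%

P = D₁/(r−g) ⇒ g = r − D₁/P = 0.098 − 1,570.00/20,731.67 = 0.022270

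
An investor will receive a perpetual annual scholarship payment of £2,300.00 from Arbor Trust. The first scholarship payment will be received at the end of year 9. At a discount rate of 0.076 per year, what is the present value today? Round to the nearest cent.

£16842.87

Value at end of year 8: C / r = £2,300.00 / 0.076 = £30,263.1579
Discount to today: PV = £30,263.1579 / (1 + 0.076)^8 = £30,263.1579 / 1.796794 = £16,842.87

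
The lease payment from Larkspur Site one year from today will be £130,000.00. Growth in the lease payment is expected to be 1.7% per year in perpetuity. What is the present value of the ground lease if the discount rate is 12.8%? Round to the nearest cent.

Growing perpetuity: P = D₁ / (r − g) = £130,000.0000 / (0.128 − 0.017) = £1,171,171.17

£1171171.17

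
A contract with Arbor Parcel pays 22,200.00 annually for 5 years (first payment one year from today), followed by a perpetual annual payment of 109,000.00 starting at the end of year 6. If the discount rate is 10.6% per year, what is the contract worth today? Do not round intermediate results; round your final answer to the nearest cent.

PV of 5-year annuity: 22,200.00 × [1 − (1+0.106)^−5] / 0.106 = 82881.24505
Perpetuity value at year 5: 109,000.00 / 0.106 = 1028301.88679
PV of perpetuity: 1028301.88679 / (1+0.106)^5 = 621362.44039
Total PV = 82881.24505 + 621362.44039 = 704243.68544

704243.69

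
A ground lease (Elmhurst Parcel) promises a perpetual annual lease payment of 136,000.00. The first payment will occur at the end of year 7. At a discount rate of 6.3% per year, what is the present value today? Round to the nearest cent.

1496231.42

Value at end of year 6: C / r = 136,000.00 / 0.063 = 2,158,730.1587
Discount to today: PV = 2,158,730.1587 / (1 + 0.063)^6 = 2,158,730.1587 / 1.442778 = 1,496,231.42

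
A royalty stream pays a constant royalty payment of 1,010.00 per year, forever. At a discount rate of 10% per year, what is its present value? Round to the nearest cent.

10100.00

Level perpetuity: PV = C / r = 1,010.00 / 0.1 = 10,100.00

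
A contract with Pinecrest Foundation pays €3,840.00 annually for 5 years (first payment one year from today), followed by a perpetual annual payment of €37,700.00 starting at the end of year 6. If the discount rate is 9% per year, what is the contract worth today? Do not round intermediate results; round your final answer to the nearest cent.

€287185.30

PV of 5-year annuity: €3,840.00 × [1 − (1+0.09)^−5] / 0.09 = 14936.26085
Perpetuity value at year 5: €37,700.00 / 0.09 = 418888.88889
PV of perpetuity: 418888.88889 / (1+0.09)^5 = 272249.03626
Total PV = 14936.26085 + 272249.03626 = 287185.29711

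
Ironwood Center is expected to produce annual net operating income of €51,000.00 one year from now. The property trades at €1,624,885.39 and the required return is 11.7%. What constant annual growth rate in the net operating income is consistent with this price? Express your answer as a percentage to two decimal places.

P = D₁/(r−g) ⇒ g = r − D₁/P = 0.117 − €51,000.00/€1,624,885.39 = 0.085613

8.56%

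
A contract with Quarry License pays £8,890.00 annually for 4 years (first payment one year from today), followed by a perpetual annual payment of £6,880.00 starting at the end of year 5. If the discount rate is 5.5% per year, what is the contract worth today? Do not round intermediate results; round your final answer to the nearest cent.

£132136.26

PV of 4-year annuity: £8,890.00 × [1 − (1+0.055)^−4] / 0.055 = 31160.78458
Perpetuity value at year 4: £6,880.00 / 0.055 = 125090.90909
PV of perpetuity: 125090.90909 / (1+0.055)^4 = 100975.47625
Total PV = 31160.78458 + 100975.47625 = 132136.26084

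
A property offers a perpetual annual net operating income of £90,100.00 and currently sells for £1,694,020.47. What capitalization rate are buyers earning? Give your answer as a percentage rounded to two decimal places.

P = C/r ⇒ r = C/P = £90,100.00/£1,694,020.47 = 0.053187

5.32%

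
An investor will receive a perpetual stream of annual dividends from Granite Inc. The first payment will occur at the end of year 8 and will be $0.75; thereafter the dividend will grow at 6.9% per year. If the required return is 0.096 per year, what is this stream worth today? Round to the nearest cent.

Value at end of year 7: C₁ / (r − g) = $0.75 / (0.096 − 0.069) = $27.7778
Discount to today: PV = $27.7778 / (1 + 0.096)^7 = $27.7778 / 1.899651 = $14.62

$14.62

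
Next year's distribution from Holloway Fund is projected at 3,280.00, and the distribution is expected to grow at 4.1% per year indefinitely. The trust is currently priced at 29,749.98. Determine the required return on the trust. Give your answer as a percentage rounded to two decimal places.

15.13%

P = D₁/(r − g) ⇒ r = D₁/P + g = 3,280.0000/29,749.98 + 0.041 = 0.110252 + 0.041 = 0.151252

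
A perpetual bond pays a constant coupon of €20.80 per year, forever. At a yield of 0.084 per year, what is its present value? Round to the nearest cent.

Level perpetuity: PV = C / r = €20.80 / 0.084 = €247.62

€247.62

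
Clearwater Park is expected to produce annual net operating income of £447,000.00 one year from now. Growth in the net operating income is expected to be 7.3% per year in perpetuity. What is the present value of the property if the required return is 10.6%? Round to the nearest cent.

Growing perpetuity: P = D₁ / (r − g) = £447,000.0000 / (0.106 − 0.073) = £13,545,454.55

£13545454.55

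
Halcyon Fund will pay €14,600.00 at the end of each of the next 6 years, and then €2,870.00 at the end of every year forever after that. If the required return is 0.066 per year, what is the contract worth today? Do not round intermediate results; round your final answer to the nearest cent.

€100093.52

PV of 6-year annuity: €14,600.00 × [1 − (1+0.066)^−6] / 0.066 = 70459.21539
Perpetuity value at year 6: €2,870.00 / 0.066 = 43484.84848
PV of perpetuity: 43484.84848 / (1+0.066)^6 = 29634.30409
Total PV = 70459.21539 + 29634.30409 = 100093.51948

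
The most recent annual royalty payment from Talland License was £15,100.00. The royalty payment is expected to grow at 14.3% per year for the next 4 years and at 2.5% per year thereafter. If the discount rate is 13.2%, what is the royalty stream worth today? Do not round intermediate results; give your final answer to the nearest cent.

D_1 = 17259.30000
D_2 = 19727.37990
D_3 = 22548.39523
D_4 = 25772.81574
Terminal value at year 4: TV = D_4×(1+g_2)/(r−g_2) = 26417.13614/0.107 = 246889.12277
P_0 = D_1/(1+r)^1 + D_2/(1+r)^2 + D_3/(1+r)^3 + D_4/(1+r)^4 + TV/(1+r)^4
    = 15246.73145 + 15394.88873 + 15544.48571 + 15695.53636 + 150354.43714 = 212236.07939

£212236.08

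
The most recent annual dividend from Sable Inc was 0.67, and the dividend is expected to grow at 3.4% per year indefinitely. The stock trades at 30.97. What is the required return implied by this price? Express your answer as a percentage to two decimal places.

D₁ = 0.67 × 1.034 = 0.6928
P = D₁/(r − g) ⇒ r = D₁/P + g = 0.6928/30.97 + 0.034 = 0.022369 + 0.034 = 0.056369

5.64%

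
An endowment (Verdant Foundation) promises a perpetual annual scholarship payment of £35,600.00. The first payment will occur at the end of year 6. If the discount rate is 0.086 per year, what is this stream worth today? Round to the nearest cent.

£274032.72

Value at end of year 5: C / r = £35,600.00 / 0.086 = £413,953.4884
Discount to today: PV = £413,953.4884 / (1 + 0.086)^5 = £413,953.4884 / 1.510599 = £274,032.72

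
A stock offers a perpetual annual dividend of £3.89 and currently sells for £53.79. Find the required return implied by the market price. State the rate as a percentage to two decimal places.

7.23%

P = C/r ⇒ r = C/P = £3.89/£53.79 = 0.072318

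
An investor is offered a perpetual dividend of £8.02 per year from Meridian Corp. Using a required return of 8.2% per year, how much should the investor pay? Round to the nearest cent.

£97.80

Level perpetuity: PV = C / r = £8.02 / 0.082 = £97.80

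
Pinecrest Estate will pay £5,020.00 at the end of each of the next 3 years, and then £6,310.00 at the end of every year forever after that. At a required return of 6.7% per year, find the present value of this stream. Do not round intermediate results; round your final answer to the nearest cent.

£90775.10

PV of 3-year annuity: £5,020.00 × [1 − (1+0.067)^−3] / 0.067 = 13246.60999
Perpetuity value at year 3: £6,310.00 / 0.067 = 94179.10448
PV of perpetuity: 94179.10448 / (1+0.067)^3 = 77528.48515
Total PV = 13246.60999 + 77528.48515 = 90775.09514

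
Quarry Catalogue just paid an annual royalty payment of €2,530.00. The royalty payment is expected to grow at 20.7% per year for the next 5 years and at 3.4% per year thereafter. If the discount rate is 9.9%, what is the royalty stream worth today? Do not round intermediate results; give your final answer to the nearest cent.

D_1 = 3053.71000
D_2 = 3685.82797
D_3 = 4448.79436
D_4 = 5369.69479
D_5 = 6481.22161
Terminal value at year 5: TV = D_5×(1+g_2)/(r−g_2) = 6701.58315/0.065 = 103101.27922
P_0 = D_1/(1+r)^1 + D_2/(1+r)^2 + D_3/(1+r)^3 + D_4/(1+r)^4 + D_5/(1+r)^5 + TV/(1+r)^5
    = 2778.62602 + 3051.68481 + 3351.57741 + 3680.94079 + 4042.67110 + 64309.56792 = 81215.06805

€81215.07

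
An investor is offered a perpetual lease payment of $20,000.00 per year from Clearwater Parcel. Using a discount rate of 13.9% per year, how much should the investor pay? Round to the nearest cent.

Level perpetuity: PV = C / r = $20,000.00 / 0.139 = $143,884.89

$143884.89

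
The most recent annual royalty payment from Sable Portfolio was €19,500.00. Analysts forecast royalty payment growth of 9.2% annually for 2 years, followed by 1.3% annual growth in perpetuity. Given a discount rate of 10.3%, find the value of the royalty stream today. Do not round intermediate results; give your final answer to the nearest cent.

D_1 = 21294.00000
D_2 = 23253.04800
Terminal value at year 2: TV = D_2×(1+g_2)/(r−g_2) = 23555.33762/0.09 = 261725.97360
P_0 = D_1/(1+r)^1 + D_2/(1+r)^2 + TV/(1+r)^2
    = 19305.53037 + 19113.00015 + 215127.43503 = 253545.96555

€253545.97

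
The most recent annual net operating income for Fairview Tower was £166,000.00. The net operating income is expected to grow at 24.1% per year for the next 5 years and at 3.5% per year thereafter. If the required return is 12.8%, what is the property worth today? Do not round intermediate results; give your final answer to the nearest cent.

£4093050.57

D_1 = 206006.00000
D_2 = 255653.44600
D_3 = 317265.92649
D_4 = 393727.01477
D_5 = 488615.22533
Terminal value at year 5: TV = D_5×(1+g_2)/(r−g_2) = 505716.75821/0.093 = 5437814.60446
P_0 = D_1/(1+r)^1 + D_2/(1+r)^2 + D_3/(1+r)^3 + D_4/(1+r)^4 + D_5/(1+r)^5 + TV/(1+r)^5
    = 182629.43262 + 200924.75699 + 221052.85765 + 243197.33718 + 267560.19099 + 2977685.99656 = 4093050.57200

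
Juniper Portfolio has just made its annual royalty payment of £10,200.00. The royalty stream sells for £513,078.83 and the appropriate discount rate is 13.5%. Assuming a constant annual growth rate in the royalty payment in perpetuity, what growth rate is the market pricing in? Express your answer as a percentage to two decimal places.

P = D₀(1+g)/(r−g) ⇒ P(r−g) = D₀(1+g) ⇒ g(P+D₀) = P·r − D₀
g = (P·r − D₀)/(P + D₀) = (£513,078.83×0.135 − £10,200.00) / (£513,078.83 + £10,200.00) = 0.112876

11.29%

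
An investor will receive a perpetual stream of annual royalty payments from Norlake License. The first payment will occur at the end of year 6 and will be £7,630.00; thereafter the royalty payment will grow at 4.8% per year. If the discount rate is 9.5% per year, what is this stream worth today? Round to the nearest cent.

Value at end of year 5: C₁ / (r − g) = £7,630.00 / (0.095 − 0.048) = £162,340.4255
Discount to today: PV = £162,340.4255 / (1 + 0.095)^5 = £162,340.4255 / 1.574239 = £103,123.13

£103123.13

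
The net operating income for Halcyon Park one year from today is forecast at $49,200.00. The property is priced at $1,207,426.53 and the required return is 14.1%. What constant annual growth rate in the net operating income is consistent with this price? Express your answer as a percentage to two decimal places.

10.03%

P = D₁/(r−g) ⇒ g = r − D₁/P = 0.141 − $49,200.00/$1,207,426.53 = 0.100252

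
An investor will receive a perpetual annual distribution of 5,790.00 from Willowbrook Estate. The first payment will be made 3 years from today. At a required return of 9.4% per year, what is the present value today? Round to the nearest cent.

51465.48

Value at end of year 2: C / r = 5,790.00 / 0.094 = 61,595.7447
Discount to today: PV = 61,595.7447 / (1 + 0.094)^2 = 61,595.7447 / 1.196836 = 51,465.48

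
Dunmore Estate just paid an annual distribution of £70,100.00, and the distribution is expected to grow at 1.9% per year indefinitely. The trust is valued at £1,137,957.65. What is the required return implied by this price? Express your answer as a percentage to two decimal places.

D₁ = £70,100.00 × 1.019 = £71,431.9000
P = D₁/(r − g) ⇒ r = D₁/P + g = £71,431.9000/£1,137,957.65 + 0.019 = 0.062772 + 0.019 = 0.081772

8.18%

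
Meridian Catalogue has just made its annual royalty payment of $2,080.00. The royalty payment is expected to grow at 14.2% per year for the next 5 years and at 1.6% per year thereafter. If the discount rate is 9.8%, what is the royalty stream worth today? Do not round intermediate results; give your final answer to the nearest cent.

D_1 = 2375.36000
D_2 = 2712.66112
D_3 = 3097.85900
D_4 = 3537.75498
D_5 = 4040.11618
Terminal value at year 5: TV = D_5×(1+g_2)/(r−g_2) = 4104.75804/0.082 = 50058.02491
P_0 = D_1/(1+r)^1 + D_2/(1+r)^2 + D_3/(1+r)^3 + D_4/(1+r)^4 + D_5/(1+r)^5 + TV/(1+r)^5
    = 2163.35155 + 2250.04323 + 2340.20890 + 2433.98776 + 2531.52461 + 31366.20738 = 43085.32343

$43085.32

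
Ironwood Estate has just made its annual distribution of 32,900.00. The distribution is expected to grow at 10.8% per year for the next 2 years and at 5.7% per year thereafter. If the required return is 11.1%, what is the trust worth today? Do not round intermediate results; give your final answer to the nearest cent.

D_1 = 36453.20000
D_2 = 40390.14560
Terminal value at year 2: TV = D_2×(1+g_2)/(r−g_2) = 42692.38390/0.054 = 790599.70184
P_0 = D_1/(1+r)^1 + D_2/(1+r)^2 + TV/(1+r)^2
    = 32811.16112 + 32722.56212 + 640513.85485 = 706047.57809

706047.58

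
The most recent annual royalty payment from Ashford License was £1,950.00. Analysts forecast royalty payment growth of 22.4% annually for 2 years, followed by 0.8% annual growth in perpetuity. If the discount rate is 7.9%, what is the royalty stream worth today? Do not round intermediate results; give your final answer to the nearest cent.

D_1 = 2386.80000
D_2 = 2921.44320
Terminal value at year 2: TV = D_2×(1+g_2)/(r−g_2) = 2944.81475/0.071 = 41476.26402
P_0 = D_1/(1+r)^1 + D_2/(1+r)^2 + TV/(1+r)^2
    = 2212.04819 + 2509.31139 + 35625.15323 = 40346.51281

£40346.51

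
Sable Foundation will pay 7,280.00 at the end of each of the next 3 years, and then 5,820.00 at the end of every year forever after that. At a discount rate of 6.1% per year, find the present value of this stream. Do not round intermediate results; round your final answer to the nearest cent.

PV of 3-year annuity: 7,280.00 × [1 − (1+0.061)^−3] / 0.061 = 19423.57961
Perpetuity value at year 3: 5,820.00 / 0.061 = 95409.83607
PV of perpetuity: 95409.83607 / (1+0.061)^3 = 79881.64467
Total PV = 19423.57961 + 79881.64467 = 99305.22428

99305.22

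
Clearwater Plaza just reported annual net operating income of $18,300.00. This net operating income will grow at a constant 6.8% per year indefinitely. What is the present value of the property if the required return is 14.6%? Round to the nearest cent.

D₁ = D₀ × (1 + g) = $18,300.00 × 1.068 = $19,544.4000
Growing perpetuity: P = D₁ / (r − g) = $19,544.4000 / (0.146 − 0.068) = $250,569.23

$250569.23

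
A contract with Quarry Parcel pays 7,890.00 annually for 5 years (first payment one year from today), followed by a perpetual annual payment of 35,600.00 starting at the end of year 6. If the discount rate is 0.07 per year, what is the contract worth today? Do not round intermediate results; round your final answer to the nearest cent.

394954.96

PV of 5-year annuity: 7,890.00 × [1 − (1+0.07)^−5] / 0.07 = 32350.55777
Perpetuity value at year 5: 35,600.00 / 0.07 = 508571.42857
PV of perpetuity: 508571.42857 / (1+0.07)^5 = 362604.39985
Total PV = 32350.55777 + 362604.39985 = 394954.95762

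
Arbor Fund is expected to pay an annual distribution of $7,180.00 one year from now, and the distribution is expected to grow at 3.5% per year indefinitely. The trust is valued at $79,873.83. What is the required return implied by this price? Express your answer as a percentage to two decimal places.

P = D₁/(r − g) ⇒ r = D₁/P + g = $7,180.0000/$79,873.83 + 0.035 = 0.089892 + 0.035 = 0.124892

12.49%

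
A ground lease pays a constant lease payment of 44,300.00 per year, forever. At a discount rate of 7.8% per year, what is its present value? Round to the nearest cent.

Level perpetuity: PV = C / r = 44,300.00 / 0.078 = 567,948.72

567948.72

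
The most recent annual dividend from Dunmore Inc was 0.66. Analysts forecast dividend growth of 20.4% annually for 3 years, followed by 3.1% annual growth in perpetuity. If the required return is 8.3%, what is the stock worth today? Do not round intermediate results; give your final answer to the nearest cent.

D_1 = 0.79464
D_2 = 0.95675
D_3 = 1.15192
Terminal value at year 3: TV = D_3×(1+g_2)/(r−g_2) = 1.18763/0.052 = 22.83909
P_0 = D_1/(1+r)^1 + D_2/(1+r)^2 + D_3/(1+r)^3 + TV/(1+r)^3
    = 0.73374 + 0.81572 + 0.90686 + 17.98015 = 20.43646

20.44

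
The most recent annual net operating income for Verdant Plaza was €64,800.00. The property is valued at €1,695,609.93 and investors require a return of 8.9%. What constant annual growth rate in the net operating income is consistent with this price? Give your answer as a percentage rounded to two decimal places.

4.89%

P = D₀(1+g)/(r−g) ⇒ P(r−g) = D₀(1+g) ⇒ g(P+D₀) = P·r − D₀
g = (P·r − D₀)/(P + D₀) = (€1,695,609.93×0.089 − €64,800.00) / (€1,695,609.93 + €64,800.00) = 0.048914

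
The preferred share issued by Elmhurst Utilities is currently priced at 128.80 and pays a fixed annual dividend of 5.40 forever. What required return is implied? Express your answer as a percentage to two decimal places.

4.19%

P = C/r ⇒ r = C/P = 5.40/128.80 = 0.041925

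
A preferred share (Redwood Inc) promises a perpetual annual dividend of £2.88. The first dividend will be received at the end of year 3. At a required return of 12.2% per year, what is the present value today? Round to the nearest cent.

£18.75

Value at end of year 2: C / r = £2.88 / 0.122 = £23.6066
Discount to today: PV = £23.6066 / (1 + 0.122)^2 = £23.6066 / 1.258884 = £18.75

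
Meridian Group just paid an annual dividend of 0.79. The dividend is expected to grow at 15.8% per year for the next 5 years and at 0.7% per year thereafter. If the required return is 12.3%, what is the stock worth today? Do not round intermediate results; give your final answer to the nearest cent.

D_1 = 0.91482
D_2 = 1.05936
D_3 = 1.22674
D_4 = 1.42057
D_5 = 1.64502
Terminal value at year 5: TV = D_5×(1+g_2)/(r−g_2) = 1.65653/0.116 = 14.28043
P_0 = D_1/(1+r)^1 + D_2/(1+r)^2 + D_3/(1+r)^3 + D_4/(1+r)^4 + D_5/(1+r)^5 + TV/(1+r)^5
    = 0.81462 + 0.84001 + 0.86619 + 0.89319 + 0.92102 + 7.99544 = 12.33048

12.33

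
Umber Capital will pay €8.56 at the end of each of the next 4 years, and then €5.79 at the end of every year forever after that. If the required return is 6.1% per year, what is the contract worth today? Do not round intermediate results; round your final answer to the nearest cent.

PV of 4-year annuity: €8.56 × [1 − (1+0.061)^−4] / 0.061 = 29.59351
Perpetuity value at year 4: €5.79 / 0.061 = 94.91803
PV of perpetuity: 94.91803 / (1+0.061)^4 = 74.90093
Total PV = 29.59351 + 74.90093 = 104.49444

€104.49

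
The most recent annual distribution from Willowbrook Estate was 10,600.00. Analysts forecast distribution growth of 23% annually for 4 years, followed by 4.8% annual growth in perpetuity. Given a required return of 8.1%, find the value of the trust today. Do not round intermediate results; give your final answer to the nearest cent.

D_1 = 13038.00000
D_2 = 16036.74000
D_3 = 19725.19020
D_4 = 24261.98395
Terminal value at year 4: TV = D_4×(1+g_2)/(r−g_2) = 25426.55918/0.033 = 770501.79319
P_0 = D_1/(1+r)^1 + D_2/(1+r)^2 + D_3/(1+r)^3 + D_4/(1+r)^4 + TV/(1+r)^4
    = 12061.05458 + 13723.49411 + 15615.07655 + 17767.38590 + 564249.10383 = 623416.11497

623416.11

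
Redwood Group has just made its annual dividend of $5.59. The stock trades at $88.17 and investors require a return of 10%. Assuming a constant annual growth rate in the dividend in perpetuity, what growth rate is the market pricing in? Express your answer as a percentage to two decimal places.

3.44%

P = D₀(1+g)/(r−g) ⇒ P(r−g) = D₀(1+g) ⇒ g(P+D₀) = P·r − D₀
g = (P·r − D₀)/(P + D₀) = ($88.17×0.1 − $5.59) / ($88.17 + $5.59) = 0.034418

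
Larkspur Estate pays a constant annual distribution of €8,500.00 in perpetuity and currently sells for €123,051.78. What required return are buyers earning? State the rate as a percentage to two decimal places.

P = C/r ⇒ r = C/P = €8,500.00/€123,051.78 = 0.069077

6.91%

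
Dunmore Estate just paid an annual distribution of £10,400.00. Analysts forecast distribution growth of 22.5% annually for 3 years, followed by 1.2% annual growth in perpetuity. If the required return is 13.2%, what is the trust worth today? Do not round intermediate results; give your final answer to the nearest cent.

D_1 = 12740.00000
D_2 = 15606.50000
D_3 = 19117.96250
Terminal value at year 3: TV = D_3×(1+g_2)/(r−g_2) = 19347.37805/0.12 = 161228.15042
P_0 = D_1/(1+r)^1 + D_2/(1+r)^2 + D_3/(1+r)^3 + TV/(1+r)^3
    = 11254.41696 + 12179.02896 + 13179.60289 + 111147.98436 = 147761.03317

£147761.03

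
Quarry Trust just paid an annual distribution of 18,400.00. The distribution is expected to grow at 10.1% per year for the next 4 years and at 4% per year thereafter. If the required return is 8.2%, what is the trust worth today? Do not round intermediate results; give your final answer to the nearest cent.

D_1 = 20258.40000
D_2 = 22304.49840
D_3 = 24557.25274
D_4 = 27037.53526
Terminal value at year 4: TV = D_4×(1+g_2)/(r−g_2) = 28119.03668/0.042 = 669500.87323
P_0 = D_1/(1+r)^1 + D_2/(1+r)^2 + D_3/(1+r)^3 + D_4/(1+r)^4 + TV/(1+r)^4
    = 18723.10536 + 19051.88447 + 19386.43697 + 19726.86424 + 488474.73360 = 565363.02465

565363.02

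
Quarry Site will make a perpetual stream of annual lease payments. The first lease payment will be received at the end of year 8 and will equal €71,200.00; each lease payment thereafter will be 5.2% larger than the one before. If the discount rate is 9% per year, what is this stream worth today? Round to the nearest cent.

€1024969.43

Value at end of year 7: C₁ / (r − g) = €71,200.00 / (0.09 − 0.052) = €1,873,684.2105
Discount to today: PV = €1,873,684.2105 / (1 + 0.09)^7 = €1,873,684.2105 / 1.828039 = €1,024,969.43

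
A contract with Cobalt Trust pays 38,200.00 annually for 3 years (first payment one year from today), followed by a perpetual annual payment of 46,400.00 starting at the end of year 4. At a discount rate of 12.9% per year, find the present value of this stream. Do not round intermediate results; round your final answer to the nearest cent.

340295.55

PV of 3-year annuity: 38,200.00 × [1 − (1+0.129)^−3] / 0.129 = 90349.40225
Perpetuity value at year 3: 46,400.00 / 0.129 = 359689.92248
PV of perpetuity: 359689.92248 / (1+0.129)^3 = 249946.14592
Total PV = 90349.40225 + 249946.14592 = 340295.54818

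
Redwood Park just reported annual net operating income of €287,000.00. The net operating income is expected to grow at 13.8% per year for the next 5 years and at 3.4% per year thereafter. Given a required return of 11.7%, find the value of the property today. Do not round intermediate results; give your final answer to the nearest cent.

€5442361.75

D_1 = 326606.00000
D_2 = 371677.62800
D_3 = 422969.14066
D_4 = 481338.88208
D_5 = 547763.64780
Terminal value at year 5: TV = D_5×(1+g_2)/(r−g_2) = 566387.61183/0.083 = 6823947.13045
P_0 = D_1/(1+r)^1 + D_2/(1+r)^2 + D_3/(1+r)^3 + D_4/(1+r)^4 + D_5/(1+r)^5 + TV/(1+r)^5
    = 292395.70278 + 297892.84669 + 303493.33889 + 309199.12234 + 315012.17657 + 3924368.56108 = 5442361.74835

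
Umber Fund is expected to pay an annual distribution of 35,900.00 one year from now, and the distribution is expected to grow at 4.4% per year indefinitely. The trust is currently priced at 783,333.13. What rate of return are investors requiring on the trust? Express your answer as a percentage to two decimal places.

8.98%

P = D₁/(r − g) ⇒ r = D₁/P + g = 35,900.0000/783,333.13 + 0.044 = 0.045830 + 0.044 = 0.089830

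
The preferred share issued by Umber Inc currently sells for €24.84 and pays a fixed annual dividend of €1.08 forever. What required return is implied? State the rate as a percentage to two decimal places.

4.35%

P = C/r ⇒ r = C/P = €1.08/€24.84 = 0.043478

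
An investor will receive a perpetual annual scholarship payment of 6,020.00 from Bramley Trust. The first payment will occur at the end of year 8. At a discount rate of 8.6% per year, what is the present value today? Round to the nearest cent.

Value at end of year 7: C / r = 6,020.00 / 0.086 = 70,000.0000
Discount to today: PV = 70,000.0000 / (1 + 0.086)^7 = 70,000.0000 / 1.781594 = 39,290.65

39290.65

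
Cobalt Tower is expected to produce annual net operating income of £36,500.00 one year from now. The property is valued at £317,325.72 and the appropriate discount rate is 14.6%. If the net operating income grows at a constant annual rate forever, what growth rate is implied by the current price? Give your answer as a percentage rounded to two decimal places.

3.10%

P = D₁/(r−g) ⇒ g = r − D₁/P = 0.146 − £36,500.00/£317,325.72 = 0.030976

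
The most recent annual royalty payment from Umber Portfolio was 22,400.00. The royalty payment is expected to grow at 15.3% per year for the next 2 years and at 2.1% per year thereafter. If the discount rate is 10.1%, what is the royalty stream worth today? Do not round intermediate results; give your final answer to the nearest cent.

361545.61

D_1 = 25827.20000
D_2 = 29778.76160
Terminal value at year 2: TV = D_2×(1+g_2)/(r−g_2) = 30404.11559/0.08 = 380051.44492
P_0 = D_1/(1+r)^1 + D_2/(1+r)^2 + TV/(1+r)^2
    = 23457.94732 + 24565.86127 + 313521.80449 = 361545.61308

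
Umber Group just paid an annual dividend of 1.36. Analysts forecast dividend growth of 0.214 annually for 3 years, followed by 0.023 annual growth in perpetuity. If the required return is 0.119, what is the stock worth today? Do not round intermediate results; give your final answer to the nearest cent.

23.32

D_1 = 1.65104
D_2 = 2.00436
D_3 = 2.43330
Terminal value at year 3: TV = D_3×(1+g_2)/(r−g_2) = 2.48926/0.096 = 25.92981
P_0 = D_1/(1+r)^1 + D_2/(1+r)^2 + D_3/(1+r)^3 + TV/(1+r)^3
    = 1.47546 + 1.60072 + 1.73662 + 18.50585 = 23.31866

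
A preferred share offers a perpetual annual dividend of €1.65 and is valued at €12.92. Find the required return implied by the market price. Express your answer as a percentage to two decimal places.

P = C/r ⇒ r = C/P = €1.65/€12.92 = 0.127709

12.77%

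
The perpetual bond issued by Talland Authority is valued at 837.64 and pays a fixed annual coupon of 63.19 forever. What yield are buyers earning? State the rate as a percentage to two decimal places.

P = C/r ⇒ r = C/P = 63.19/837.64 = 0.075438

7.54%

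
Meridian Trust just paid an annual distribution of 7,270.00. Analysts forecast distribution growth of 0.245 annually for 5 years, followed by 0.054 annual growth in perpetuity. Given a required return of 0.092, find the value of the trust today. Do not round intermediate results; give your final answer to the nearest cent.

443241.37

D_1 = 9051.15000
D_2 = 11268.68175
D_3 = 14029.50878
D_4 = 17466.73843
D_5 = 21746.08934
Terminal value at year 5: TV = D_5×(1+g_2)/(r−g_2) = 22920.37817/0.038 = 603167.84656
P_0 = D_1/(1+r)^1 + D_2/(1+r)^2 + D_3/(1+r)^3 + D_4/(1+r)^4 + D_5/(1+r)^5 + TV/(1+r)^5
    = 8288.59890 + 9449.91358 + 10773.93994 + 12283.47548 + 14004.51188 + 388440.93465 = 443241.37442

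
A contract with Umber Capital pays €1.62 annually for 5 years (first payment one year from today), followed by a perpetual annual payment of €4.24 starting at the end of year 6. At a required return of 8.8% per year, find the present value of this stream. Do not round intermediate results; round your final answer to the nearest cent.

PV of 5-year annuity: €1.62 × [1 − (1+0.088)^−5] / 0.088 = 6.33407
Perpetuity value at year 5: €4.24 / 0.088 = 48.18182
PV of perpetuity: 48.18182 / (1+0.088)^5 = 31.60376
Total PV = 6.33407 + 31.60376 = 37.93783

€37.94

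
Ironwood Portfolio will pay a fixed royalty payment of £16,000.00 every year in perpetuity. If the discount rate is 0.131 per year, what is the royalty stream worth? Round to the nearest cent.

Level perpetuity: PV = C / r = £16,000.00 / 0.131 = £122,137.40

£122137.40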